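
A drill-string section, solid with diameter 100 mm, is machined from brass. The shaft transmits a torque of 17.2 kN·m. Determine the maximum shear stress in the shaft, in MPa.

J = πd⁴/32 = π(0.100)⁴/32 = 9.817×10^-6 m⁴.
τ_max = T·r/J = 17200 × 0.0500 / 9.817×10^-6 = 8.760×10^7 Pa.

87.6 MPa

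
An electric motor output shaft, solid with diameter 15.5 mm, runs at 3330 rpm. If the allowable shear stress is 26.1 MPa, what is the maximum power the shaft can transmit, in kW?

6.65 kW

J = πd⁴/32 = π(0.0155)⁴/32 = 5.667×10^-9 m⁴.
T_max = τ_allow·J/r = 2.61×10^7 × 5.667×10^-9 / 0.00775 = 19.08 N·m.
ω = 2π·3330/60 = 348.7 rad/s, so P_max = T_max·ω = 6655 W.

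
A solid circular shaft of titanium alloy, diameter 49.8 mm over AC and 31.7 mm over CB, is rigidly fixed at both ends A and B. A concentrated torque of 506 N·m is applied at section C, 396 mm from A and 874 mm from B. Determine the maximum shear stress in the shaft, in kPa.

19400 kPa

Compatibility: T_A·a/J_AC = T_B·b/J_CB with T_A + T_B = T₀.
J_AC = 6.04×10^-7 m⁴, J_CB = 9.91×10^-8 m⁴, so T_A = T₀·(J_AC/a)/((J_AC/a)+(J_CB/b)) = 471.0 N·m, T_B = 35.03 N·m.
τ in each portion: τ_AC = 1.94×10^7 Pa, τ_CB = 5.60×10^6 Pa; maximum is in AC.
τ_max = T_AC·r/J = 471.0·0.0249/6.04×10^-7 = 1.942×10^7 Pa.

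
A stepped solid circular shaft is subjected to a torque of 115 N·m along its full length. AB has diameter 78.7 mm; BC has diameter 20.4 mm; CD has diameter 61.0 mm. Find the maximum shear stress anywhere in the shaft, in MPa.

Under the same torque, τ_max = 16T/(πd³) is largest where d is smallest — segment BC (d = 20.4 mm).
τ_max = 16·115.0/(π·(0.0204)³) = 6.899×10^7 Pa.

69.0 MPa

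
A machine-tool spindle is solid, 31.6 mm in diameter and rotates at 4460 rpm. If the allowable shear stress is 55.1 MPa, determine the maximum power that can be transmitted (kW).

J = πd⁴/32 = π(0.0316)⁴/32 = 9.789×10^-8 m⁴.
T_max = τ_allow·J/r = 5.51×10^7 × 9.789×10^-8 / 0.0158 = 341.4 N·m.
ω = 2π·4460/60 = 467.1 rad/s, so P_max = T_max·ω = 1.594×10^5 W.

159 kW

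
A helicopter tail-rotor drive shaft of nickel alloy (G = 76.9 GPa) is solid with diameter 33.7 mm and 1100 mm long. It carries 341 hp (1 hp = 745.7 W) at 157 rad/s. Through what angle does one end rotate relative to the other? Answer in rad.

0.183 rad

ω = 157 rad/s, so T = P/ω = 341×745.7 / 157.0 = 1620 N·m.
J = πd⁴/32 = π(0.0337)⁴/32 = 1.266×10^-7 m⁴.
θ = T·L/(G·J) = 1620 × 1.10 / (76.9×10⁹ × 1.266×10^-7) = 0.1830 rad.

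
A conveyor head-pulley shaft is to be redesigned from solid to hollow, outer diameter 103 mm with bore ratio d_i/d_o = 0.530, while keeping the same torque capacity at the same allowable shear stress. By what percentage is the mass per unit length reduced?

24.0 %

Equal τ_max and T ⇒ the solid shaft needs d_s³ = d_o³(1−k⁴), so d_s = 103·(1−0.530⁴)^(1/3) = 100.2 mm.
Area ratio A_h/A_s = d_o²(1−k²)/d_s² = (1−k²)/(1−k⁴)^(2/3) = 0.7596.
Mass saving = 1 − 0.7596 = 24.0 %.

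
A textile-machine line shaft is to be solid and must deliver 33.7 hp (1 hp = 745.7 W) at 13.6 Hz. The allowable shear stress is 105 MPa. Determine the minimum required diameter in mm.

ω = 2π·13.6 = 85.45 rad/s, so T = P/ω = 33.7×745.7 / 85.45 = 294.1 N·m.
For a solid shaft τ_max = 16T/(πd³), so d = (16T/(π τ_allow))^(1/3) = (16·294.1/(π·1.05×10^8))^(1/3) = 0.02425 m.

24.3 mm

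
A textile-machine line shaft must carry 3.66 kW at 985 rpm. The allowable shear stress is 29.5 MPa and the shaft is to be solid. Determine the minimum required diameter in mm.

ω = 2π·985/60 = 103.1 rad/s, so T = P/ω = 3.66×10³ / 103.1 = 35.48 N·m.
For a solid shaft τ_max = 16T/(πd³), so d = (16T/(π τ_allow))^(1/3) = (16·35.48/(π·2.95×10^7))^(1/3) = 0.01830 m.

18.3 mm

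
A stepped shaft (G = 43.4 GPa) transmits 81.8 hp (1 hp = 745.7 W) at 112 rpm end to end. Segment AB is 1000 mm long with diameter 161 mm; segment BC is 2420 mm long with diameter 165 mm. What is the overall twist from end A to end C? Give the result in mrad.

5.80 mrad

ω = 2π·112/60 = 11.73 rad/s, so T = P/ω = 81.8×745.7 / 11.73 = 5201 N·m.
J_AB = π(0.161)⁴/32 = 6.60×10^-5 m⁴; J_BC = π(0.165)⁴/32 = 7.28×10^-5 m⁴.
θ = (T/G)·Σ L_i/J_i = (5201/43.4×10⁹)·(1.00/6.60×10^-5 + 2.42/7.28×10^-5) = 5.802×10^-3 rad.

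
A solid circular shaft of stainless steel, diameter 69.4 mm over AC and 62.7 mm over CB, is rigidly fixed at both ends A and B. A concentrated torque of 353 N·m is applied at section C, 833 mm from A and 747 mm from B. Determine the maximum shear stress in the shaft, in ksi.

0.451 ksi

Compatibility: T_A·a/J_AC = T_B·b/J_CB with T_A + T_B = T₀.
J_AC = 2.28×10^-6 m⁴, J_CB = 1.52×10^-6 m⁴, so T_A = T₀·(J_AC/a)/((J_AC/a)+(J_CB/b)) = 202.5 N·m, T_B = 150.5 N·m.
τ in each portion: τ_AC = 3.09×10^6 Pa, τ_CB = 3.11×10^6 Pa; maximum is in CB.
τ_max = T_CB·r/J = 150.5·0.0314/1.52×10^-6 = 3.109×10^6 Pa.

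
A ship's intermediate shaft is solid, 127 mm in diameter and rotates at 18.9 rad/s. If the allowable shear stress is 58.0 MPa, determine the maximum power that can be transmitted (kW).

441 kW

J = πd⁴/32 = π(0.127)⁴/32 = 2.554×10^-5 m⁴.
T_max = τ_allow·J/r = 5.80×10^7 × 2.554×10^-5 / 0.0635 = 23330 N·m.
ω = 18.9 rad/s, so P_max = T_max·ω = 4.409×10^5 W.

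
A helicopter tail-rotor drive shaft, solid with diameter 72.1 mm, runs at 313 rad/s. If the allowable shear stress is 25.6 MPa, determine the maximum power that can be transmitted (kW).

J = πd⁴/32 = π(0.0721)⁴/32 = 2.653×10^-6 m⁴.
T_max = τ_allow·J/r = 2.56×10^7 × 2.653×10^-6 / 0.0360 = 1884 N·m.
ω = 313 rad/s, so P_max = T_max·ω = 5.897×10^5 W.

590 kW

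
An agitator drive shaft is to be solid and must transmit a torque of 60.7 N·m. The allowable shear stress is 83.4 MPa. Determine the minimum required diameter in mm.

For a solid shaft τ_max = 16T/(πd³), so d = (16T/(π τ_allow))^(1/3) = (16·60.70/(π·8.34×10^7))^(1/3) = 0.01548 m.

15.5 mm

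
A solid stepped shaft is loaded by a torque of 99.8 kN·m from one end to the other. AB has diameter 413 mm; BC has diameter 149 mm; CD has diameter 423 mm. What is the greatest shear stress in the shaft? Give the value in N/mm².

154 N/mm²

Under the same torque, τ_max = 16T/(πd³) is largest where d is smallest — segment BC (d = 149 mm).
τ_max = 16·99800/(π·(0.149)³) = 1.537×10^8 Pa.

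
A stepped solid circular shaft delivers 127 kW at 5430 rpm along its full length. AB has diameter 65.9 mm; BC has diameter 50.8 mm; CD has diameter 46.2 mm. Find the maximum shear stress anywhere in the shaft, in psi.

ω = 2π·5430/60 = 568.6 rad/s, so T = P/ω = 127×10³ / 568.6 = 223.3 N·m.
Under the same torque, τ_max = 16T/(πd³) is largest where d is smallest — segment CD (d = 46.2 mm).
τ_max = 16·223.3/(π·(0.0462)³) = 1.154×10^7 Pa.

1670 psi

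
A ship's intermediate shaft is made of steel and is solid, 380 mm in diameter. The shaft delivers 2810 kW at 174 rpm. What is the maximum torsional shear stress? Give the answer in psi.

2080 psi

ω = 2π·174/60 = 18.22 rad/s, so T = P/ω = 2810×10³ / 18.22 = 154200 N·m.
J = πd⁴/32 = π(0.380)⁴/32 = 2.047×10^-3 m⁴.
τ_max = T·r/J = 154200 × 0.190 / 2.047×10^-3 = 1.431×10^7 Pa.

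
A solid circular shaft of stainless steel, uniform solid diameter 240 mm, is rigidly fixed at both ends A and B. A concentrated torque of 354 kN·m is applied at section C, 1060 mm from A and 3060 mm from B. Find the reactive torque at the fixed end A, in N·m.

With uniform GJ and both ends fixed, compatibility θ_AC = θ_CB gives T_A·a = T_B·b, together with T_A + T_B = T₀.
T_A = T₀·b/(a+b) = 354000·3060/4120 = 262900 N·m; T_B = 91080 N·m.

263000 N·m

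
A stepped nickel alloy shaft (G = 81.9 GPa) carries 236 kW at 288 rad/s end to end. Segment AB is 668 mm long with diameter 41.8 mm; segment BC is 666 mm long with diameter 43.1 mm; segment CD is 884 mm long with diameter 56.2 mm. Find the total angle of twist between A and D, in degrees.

ω = 288 rad/s, so T = P/ω = 236×10³ / 288.0 = 819.4 N·m.
J_AB = π(0.0418)⁴/32 = 3.00×10^-7 m⁴; J_BC = π(0.0431)⁴/32 = 3.39×10^-7 m⁴; J_CD = π(0.0562)⁴/32 = 9.79×10^-7 m⁴.
θ = (T/G)·Σ L_i/J_i = (819.4/81.9×10⁹)·(0.668/3.00×10^-7 + 0.666/3.39×10^-7 + 0.884/9.79×10^-7) = 0.05100 rad.

2.92°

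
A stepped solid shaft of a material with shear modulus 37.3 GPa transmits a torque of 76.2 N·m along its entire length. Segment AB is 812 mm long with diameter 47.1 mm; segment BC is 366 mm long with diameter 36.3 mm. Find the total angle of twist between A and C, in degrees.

J_AB = π(0.0471)⁴/32 = 4.83×10^-7 m⁴; J_BC = π(0.0363)⁴/32 = 1.70×10^-7 m⁴.
θ = (T/G)·Σ L_i/J_i = (76.20/37.3×10⁹)·(0.812/4.83×10^-7 + 0.366/1.70×10^-7) = 7.820×10^-3 rad.

0.448°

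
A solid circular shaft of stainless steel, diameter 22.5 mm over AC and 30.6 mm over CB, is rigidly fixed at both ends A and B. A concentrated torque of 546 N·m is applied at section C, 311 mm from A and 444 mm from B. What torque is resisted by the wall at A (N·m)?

Compatibility: T_A·a/J_AC = T_B·b/J_CB with T_A + T_B = T₀.
J_AC = 2.52×10^-8 m⁴, J_CB = 8.61×10^-8 m⁴, so T_A = T₀·(J_AC/a)/((J_AC/a)+(J_CB/b)) = 160.8 N·m, T_B = 385.2 N·m.

161 N·m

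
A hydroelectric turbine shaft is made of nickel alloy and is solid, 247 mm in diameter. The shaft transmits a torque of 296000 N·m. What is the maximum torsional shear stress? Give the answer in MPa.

J = πd⁴/32 = π(0.247)⁴/32 = 3.654×10^-4 m⁴.
τ_max = T·r/J = 296000 × 0.123 / 3.654×10^-4 = 1.000×10^8 Pa.

100 MPa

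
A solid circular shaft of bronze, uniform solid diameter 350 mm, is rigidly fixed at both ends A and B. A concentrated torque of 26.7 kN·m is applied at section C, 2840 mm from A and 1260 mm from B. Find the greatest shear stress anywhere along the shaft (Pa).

With uniform GJ and both ends fixed, compatibility θ_AC = θ_CB gives T_A·a = T_B·b, together with T_A + T_B = T₀.
T_A = T₀·b/(a+b) = 26700·1260/4100 = 8205 N·m; T_B = 18490 N·m.
τ in each portion: τ_AC = 9.75×10^5 Pa, τ_CB = 2.20×10^6 Pa; maximum is in CB.
τ_max = T_CB·r/J = 18490·0.175/1.47×10^-3 = 2.197×10^6 Pa.

2.20e6 Pa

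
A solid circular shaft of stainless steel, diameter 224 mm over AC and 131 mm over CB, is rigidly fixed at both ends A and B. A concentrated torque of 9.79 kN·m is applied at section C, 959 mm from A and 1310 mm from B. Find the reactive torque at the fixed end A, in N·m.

Compatibility: T_A·a/J_AC = T_B·b/J_CB with T_A + T_B = T₀.
J_AC = 2.47×10^-4 m⁴, J_CB = 2.89×10^-5 m⁴, so T_A = T₀·(J_AC/a)/((J_AC/a)+(J_CB/b)) = 9018 N·m, T_B = 772.2 N·m.

9020 N·m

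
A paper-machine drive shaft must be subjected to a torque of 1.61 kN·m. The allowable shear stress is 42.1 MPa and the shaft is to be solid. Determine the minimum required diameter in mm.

58.0 mm

For a solid shaft τ_max = 16T/(πd³), so d = (16T/(π τ_allow))^(1/3) = (16·1610/(π·4.21×10^7))^(1/3) = 0.05797 m.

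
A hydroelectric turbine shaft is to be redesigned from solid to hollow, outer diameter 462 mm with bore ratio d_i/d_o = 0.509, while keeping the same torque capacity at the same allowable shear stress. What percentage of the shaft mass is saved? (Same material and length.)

22.4 %

Equal τ_max and T ⇒ the solid shaft needs d_s³ = d_o³(1−k⁴), so d_s = 462·(1−0.509⁴)^(1/3) = 451.4 mm.
Area ratio A_h/A_s = d_o²(1−k²)/d_s² = (1−k²)/(1−k⁴)^(2/3) = 0.7760.
Mass saving = 1 − 0.7760 = 22.4 %.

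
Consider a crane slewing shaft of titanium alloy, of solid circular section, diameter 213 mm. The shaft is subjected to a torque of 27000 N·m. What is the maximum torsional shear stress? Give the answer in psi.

2060 psi

J = πd⁴/32 = π(0.213)⁴/32 = 2.021×10^-4 m⁴.
τ_max = T·r/J = 27000 × 0.106 / 2.021×10^-4 = 1.423×10^7 Pa.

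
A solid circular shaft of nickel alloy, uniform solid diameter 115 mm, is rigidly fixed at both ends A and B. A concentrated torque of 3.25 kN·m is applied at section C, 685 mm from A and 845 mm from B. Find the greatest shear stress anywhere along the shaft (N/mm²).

6.01 N/mm²

With uniform GJ and both ends fixed, compatibility θ_AC = θ_CB gives T_A·a = T_B·b, together with T_A + T_B = T₀.
T_A = T₀·b/(a+b) = 3250·845/1530 = 1795 N·m; T_B = 1455 N·m.
τ in each portion: τ_AC = 6.01×10^6 Pa, τ_CB = 4.87×10^6 Pa; maximum is in AC.
τ_max = T_AC·r/J = 1795·0.0575/1.72×10^-5 = 6.011×10^6 Pa.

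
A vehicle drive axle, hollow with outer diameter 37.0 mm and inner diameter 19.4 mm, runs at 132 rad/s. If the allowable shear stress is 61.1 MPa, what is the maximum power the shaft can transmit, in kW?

J = π(d_o⁴ − d_i⁴)/32 = π(0.0370⁴ − 0.0194⁴)/32 = 1.701×10^-7 m⁴.
T_max = τ_allow·J/r = 6.11×10^7 × 1.701×10^-7 / 0.0185 = 561.8 N·m.
ω = 132 rad/s, so P_max = T_max·ω = 7.415×10^4 W.

74.2 kW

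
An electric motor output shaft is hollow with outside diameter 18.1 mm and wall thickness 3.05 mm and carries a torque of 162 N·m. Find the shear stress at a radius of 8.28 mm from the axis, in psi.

22900 psi

J = π(d_o⁴ − d_i⁴)/32 = π(0.0181⁴ − 0.0120⁴)/32 = 8.501×10^-9 m⁴.
Shear stress varies linearly with radius: τ = T·r/J = 162.0 × 0.00828 / 8.501×10^-9 = 1.578×10^8 Pa.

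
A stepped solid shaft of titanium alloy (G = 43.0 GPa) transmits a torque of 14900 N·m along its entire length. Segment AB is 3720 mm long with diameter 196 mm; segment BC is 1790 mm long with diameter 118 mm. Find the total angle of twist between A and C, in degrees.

J_AB = π(0.196)⁴/32 = 1.45×10^-4 m⁴; J_BC = π(0.118)⁴/32 = 1.90×10^-5 m⁴.
θ = (T/G)·Σ L_i/J_i = (14900/43.0×10⁹)·(3.72/1.45×10^-4 + 1.79/1.90×10^-5) = 0.04148 rad.

2.38°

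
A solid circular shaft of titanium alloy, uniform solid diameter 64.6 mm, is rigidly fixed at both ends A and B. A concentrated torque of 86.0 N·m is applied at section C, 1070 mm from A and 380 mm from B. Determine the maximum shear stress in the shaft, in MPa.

With uniform GJ and both ends fixed, compatibility θ_AC = θ_CB gives T_A·a = T_B·b, together with T_A + T_B = T₀.
T_A = T₀·b/(a+b) = 86.00·380/1450 = 22.54 N·m; T_B = 63.46 N·m.
τ in each portion: τ_AC = 4.26×10^5 Pa, τ_CB = 1.20×10^6 Pa; maximum is in CB.
τ_max = T_CB·r/J = 63.46·0.0323/1.71×10^-6 = 1.199×10^6 Pa.

1.20 MPa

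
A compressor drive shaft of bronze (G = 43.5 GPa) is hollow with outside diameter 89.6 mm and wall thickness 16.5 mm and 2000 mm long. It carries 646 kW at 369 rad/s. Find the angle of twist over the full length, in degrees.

ω = 369 rad/s, so T = P/ω = 646×10³ / 369.0 = 1751 N·m.
J = π(d_o⁴ − d_i⁴)/32 = π(0.0896⁴ − 0.0566⁴)/32 = 5.320×10^-6 m⁴.
θ = T·L/(G·J) = 1751 × 2.00 / (43.5×10⁹ × 5.320×10^-6) = 0.01513 rad.

0.867°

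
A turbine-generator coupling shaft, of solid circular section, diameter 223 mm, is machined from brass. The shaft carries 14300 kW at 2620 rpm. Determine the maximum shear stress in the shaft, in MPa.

ω = 2π·2620/60 = 274.4 rad/s, so T = P/ω = 14300×10³ / 274.4 = 52120 N·m.
J = πd⁴/32 = π(0.223)⁴/32 = 2.428×10^-4 m⁴.
τ_max = T·r/J = 52120 × 0.112 / 2.428×10^-4 = 2.394×10^7 Pa.

23.9 MPa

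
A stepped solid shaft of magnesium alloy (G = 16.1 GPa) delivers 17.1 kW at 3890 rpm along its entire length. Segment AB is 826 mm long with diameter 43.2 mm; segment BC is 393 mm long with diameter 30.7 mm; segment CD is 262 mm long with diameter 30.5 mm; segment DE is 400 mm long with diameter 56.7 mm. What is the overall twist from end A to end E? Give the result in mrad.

27.1 mrad

ω = 2π·3890/60 = 407.4 rad/s, so T = P/ω = 17.1×10³ / 407.4 = 41.98 N·m.
J_AB = π(0.0432)⁴/32 = 3.42×10^-7 m⁴; J_BC = π(0.0307)⁴/32 = 8.72×10^-8 m⁴; J_CD = π(0.0305)⁴/32 = 8.50×10^-8 m⁴; J_DE = π(0.0567)⁴/32 = 1.01×10^-6 m⁴.
θ = (T/G)·Σ L_i/J_i = (41.98/16.1×10⁹)·(0.826/3.42×10^-7 + 0.393/8.72×10^-8 + 0.262/8.50×10^-8 + 0.400/1.01×10^-6) = 0.02712 rad.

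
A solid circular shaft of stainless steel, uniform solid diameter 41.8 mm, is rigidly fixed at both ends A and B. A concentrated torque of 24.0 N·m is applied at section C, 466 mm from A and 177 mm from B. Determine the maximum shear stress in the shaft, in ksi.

0.176 ksi

With uniform GJ and both ends fixed, compatibility θ_AC = θ_CB gives T_A·a = T_B·b, together with T_A + T_B = T₀.
T_A = T₀·b/(a+b) = 24.00·177/643.0 = 6.607 N·m; T_B = 17.39 N·m.
τ in each portion: τ_AC = 4.61×10^5 Pa, τ_CB = 1.21×10^6 Pa; maximum is in CB.
τ_max = T_CB·r/J = 17.39·0.0209/3.00×10^-7 = 1.213×10^6 Pa.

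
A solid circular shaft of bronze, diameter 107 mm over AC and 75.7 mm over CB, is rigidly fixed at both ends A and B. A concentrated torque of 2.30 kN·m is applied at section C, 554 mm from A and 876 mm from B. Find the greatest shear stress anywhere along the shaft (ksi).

1.20 ksi

Compatibility: T_A·a/J_AC = T_B·b/J_CB with T_A + T_B = T₀.
J_AC = 1.29×10^-5 m⁴, J_CB = 3.22×10^-6 m⁴, so T_A = T₀·(J_AC/a)/((J_AC/a)+(J_CB/b)) = 1985 N·m, T_B = 314.6 N·m.
τ in each portion: τ_AC = 8.25×10^6 Pa, τ_CB = 3.69×10^6 Pa; maximum is in AC.
τ_max = T_AC·r/J = 1985·0.0535/1.29×10^-5 = 8.254×10^6 Pa.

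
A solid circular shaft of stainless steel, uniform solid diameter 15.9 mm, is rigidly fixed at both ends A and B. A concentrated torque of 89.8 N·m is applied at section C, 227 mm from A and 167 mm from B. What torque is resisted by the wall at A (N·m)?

With uniform GJ and both ends fixed, compatibility θ_AC = θ_CB gives T_A·a = T_B·b, together with T_A + T_B = T₀.
T_A = T₀·b/(a+b) = 89.80·167/394.0 = 38.06 N·m; T_B = 51.74 N·m.

38.1 N·m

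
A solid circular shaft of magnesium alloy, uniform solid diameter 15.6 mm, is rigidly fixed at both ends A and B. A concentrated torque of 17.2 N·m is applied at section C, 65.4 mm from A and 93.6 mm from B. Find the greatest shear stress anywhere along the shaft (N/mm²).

13.6 N/mm²

With uniform GJ and both ends fixed, compatibility θ_AC = θ_CB gives T_A·a = T_B·b, together with T_A + T_B = T₀.
T_A = T₀·b/(a+b) = 17.20·93.6/159.0 = 10.13 N·m; T_B = 7.075 N·m.
τ in each portion: τ_AC = 1.36×10^7 Pa, τ_CB = 9.49×10^6 Pa; maximum is in AC.
τ_max = T_AC·r/J = 10.13·0.00780/5.81×10^-9 = 1.358×10^7 Pa.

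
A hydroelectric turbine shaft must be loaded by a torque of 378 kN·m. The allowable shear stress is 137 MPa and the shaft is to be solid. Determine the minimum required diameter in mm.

241 mm

For a solid shaft τ_max = 16T/(πd³), so d = (16T/(π τ_allow))^(1/3) = (16·378000/(π·1.37×10^8))^(1/3) = 0.2413 m.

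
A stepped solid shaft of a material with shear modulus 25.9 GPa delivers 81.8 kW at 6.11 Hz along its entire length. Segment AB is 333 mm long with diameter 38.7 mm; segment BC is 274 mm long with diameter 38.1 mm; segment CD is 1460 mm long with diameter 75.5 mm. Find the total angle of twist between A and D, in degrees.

15.5°

ω = 2π·6.11 = 38.39 rad/s, so T = P/ω = 81.8×10³ / 38.39 = 2131 N·m.
J_AB = π(0.0387)⁴/32 = 2.20×10^-7 m⁴; J_BC = π(0.0381)⁴/32 = 2.07×10^-7 m⁴; J_CD = π(0.0755)⁴/32 = 3.19×10^-6 m⁴.
θ = (T/G)·Σ L_i/J_i = (2131/25.9×10⁹)·(0.333/2.20×10^-7 + 0.274/2.07×10^-7 + 1.46/3.19×10^-6) = 0.2710 rad.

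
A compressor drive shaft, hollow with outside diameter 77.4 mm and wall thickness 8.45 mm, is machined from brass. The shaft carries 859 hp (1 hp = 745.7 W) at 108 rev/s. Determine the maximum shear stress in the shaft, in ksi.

ω = 2π·108 = 678.6 rad/s, so T = P/ω = 859×745.7 / 678.6 = 944.0 N·m.
J = π(d_o⁴ − d_i⁴)/32 = π(0.0774⁴ − 0.0605⁴)/32 = 2.208×10^-6 m⁴.
τ_max = T·r/J = 944.0 × 0.0387 / 2.208×10^-6 = 1.654×10^7 Pa.

2.40 ksi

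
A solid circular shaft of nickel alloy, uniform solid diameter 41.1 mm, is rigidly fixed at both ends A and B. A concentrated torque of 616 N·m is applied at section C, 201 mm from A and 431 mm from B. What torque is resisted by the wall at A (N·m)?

420 N·m

With uniform GJ and both ends fixed, compatibility θ_AC = θ_CB gives T_A·a = T_B·b, together with T_A + T_B = T₀.
T_A = T₀·b/(a+b) = 616.0·431/632.0 = 420.1 N·m; T_B = 195.9 N·m.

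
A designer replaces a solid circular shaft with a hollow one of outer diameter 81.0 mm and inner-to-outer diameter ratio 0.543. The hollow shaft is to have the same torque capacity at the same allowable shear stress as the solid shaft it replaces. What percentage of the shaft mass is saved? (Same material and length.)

Equal τ_max and T ⇒ the solid shaft needs d_s³ = d_o³(1−k⁴), so d_s = 81.0·(1−0.543⁴)^(1/3) = 78.58 mm.
Area ratio A_h/A_s = d_o²(1−k²)/d_s² = (1−k²)/(1−k⁴)^(2/3) = 0.7492.
Mass saving = 1 − 0.7492 = 25.1 %.

25.1 %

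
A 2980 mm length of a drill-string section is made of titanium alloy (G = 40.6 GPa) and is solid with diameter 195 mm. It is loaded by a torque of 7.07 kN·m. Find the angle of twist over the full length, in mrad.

J = πd⁴/32 = π(0.195)⁴/32 = 1.420×10^-4 m⁴.
θ = T·L/(G·J) = 7070 × 2.98 / (40.6×10⁹ × 1.420×10^-4) = 3.656×10^-3 rad.

3.66 mrad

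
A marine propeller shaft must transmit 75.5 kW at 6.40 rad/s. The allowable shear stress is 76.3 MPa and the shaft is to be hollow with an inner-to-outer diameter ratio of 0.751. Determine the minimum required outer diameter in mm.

ω = 6.40 rad/s, so T = P/ω = 75.5×10³ / 6.400 = 11800 N·m.
For a hollow shaft with d_i/d_o = 0.751: τ_max = 16T/(π d_o³ (1−k⁴)), so d_o = [16T/(π τ_allow (1−k⁴))]^(1/3) = [16·11800/(π·7.63×10^7·0.6819)]^(1/3) = 0.1049 m.

105 mm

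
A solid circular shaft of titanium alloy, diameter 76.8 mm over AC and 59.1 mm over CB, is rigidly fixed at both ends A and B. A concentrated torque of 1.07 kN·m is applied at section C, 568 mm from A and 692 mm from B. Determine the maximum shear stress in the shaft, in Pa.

9.34e6 Pa

Compatibility: T_A·a/J_AC = T_B·b/J_CB with T_A + T_B = T₀.
J_AC = 3.42×10^-6 m⁴, J_CB = 1.20×10^-6 m⁴, so T_A = T₀·(J_AC/a)/((J_AC/a)+(J_CB/b)) = 830.9 N·m, T_B = 239.1 N·m.
τ in each portion: τ_AC = 9.34×10^6 Pa, τ_CB = 5.90×10^6 Pa; maximum is in AC.
τ_max = T_AC·r/J = 830.9·0.0384/3.42×10^-6 = 9.341×10^6 Pa.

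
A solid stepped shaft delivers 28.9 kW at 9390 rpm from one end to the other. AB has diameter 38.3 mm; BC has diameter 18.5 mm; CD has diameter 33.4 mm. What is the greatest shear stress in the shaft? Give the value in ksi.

ω = 2π·9390/60 = 983.3 rad/s, so T = P/ω = 28.9×10³ / 983.3 = 29.39 N·m.
Under the same torque, τ_max = 16T/(πd³) is largest where d is smallest — segment BC (d = 18.5 mm).
τ_max = 16·29.39/(π·(0.0185)³) = 2.364×10^7 Pa.

3.43 ksi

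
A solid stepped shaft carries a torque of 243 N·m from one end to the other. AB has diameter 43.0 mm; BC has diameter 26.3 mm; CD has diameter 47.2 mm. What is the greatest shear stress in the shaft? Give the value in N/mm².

Under the same torque, τ_max = 16T/(πd³) is largest where d is smallest — segment BC (d = 26.3 mm).
τ_max = 16·243.0/(π·(0.0263)³) = 6.803×10^7 Pa.

68.0 N/mm²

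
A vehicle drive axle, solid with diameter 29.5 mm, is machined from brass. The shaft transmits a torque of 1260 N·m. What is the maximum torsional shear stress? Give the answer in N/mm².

250 N/mm²

J = πd⁴/32 = π(0.0295)⁴/32 = 7.435×10^-8 m⁴.
τ_max = T·r/J = 1260 × 0.0147 / 7.435×10^-8 = 2.500×10^8 Pa.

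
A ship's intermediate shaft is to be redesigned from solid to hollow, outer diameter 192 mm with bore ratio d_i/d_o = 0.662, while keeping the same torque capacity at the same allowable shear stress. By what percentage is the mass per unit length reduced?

Equal τ_max and T ⇒ the solid shaft needs d_s³ = d_o³(1−k⁴), so d_s = 192·(1−0.662⁴)^(1/3) = 178.8 mm.
Area ratio A_h/A_s = d_o²(1−k²)/d_s² = (1−k²)/(1−k⁴)^(2/3) = 0.6476.
Mass saving = 1 − 0.6476 = 35.2 %.

35.2 %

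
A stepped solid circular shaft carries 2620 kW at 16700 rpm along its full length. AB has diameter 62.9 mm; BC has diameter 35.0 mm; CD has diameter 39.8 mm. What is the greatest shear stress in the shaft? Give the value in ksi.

25.8 ksi

ω = 2π·16700/60 = 1749 rad/s, so T = P/ω = 2620×10³ / 1749 = 1498 N·m.
Under the same torque, τ_max = 16T/(πd³) is largest where d is smallest — segment BC (d = 35.0 mm).
τ_max = 16·1498/(π·(0.0350)³) = 1.780×10^8 Pa.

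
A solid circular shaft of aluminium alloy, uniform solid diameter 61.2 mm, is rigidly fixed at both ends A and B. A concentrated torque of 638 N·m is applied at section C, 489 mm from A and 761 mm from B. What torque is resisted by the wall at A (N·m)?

388 N·m

With uniform GJ and both ends fixed, compatibility θ_AC = θ_CB gives T_A·a = T_B·b, together with T_A + T_B = T₀.
T_A = T₀·b/(a+b) = 638.0·761/1250 = 388.4 N·m; T_B = 249.6 N·m.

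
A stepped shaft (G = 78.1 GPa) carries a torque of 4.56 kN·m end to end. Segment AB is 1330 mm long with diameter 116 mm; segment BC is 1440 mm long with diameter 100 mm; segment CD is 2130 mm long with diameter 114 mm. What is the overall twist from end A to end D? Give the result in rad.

J_AB = π(0.116)⁴/32 = 1.78×10^-5 m⁴; J_BC = π(0.100)⁴/32 = 9.82×10^-6 m⁴; J_CD = π(0.114)⁴/32 = 1.66×10^-5 m⁴.
θ = (T/G)·Σ L_i/J_i = (4560/78.1×10⁹)·(1.33/1.78×10^-5 + 1.44/9.82×10^-6 + 2.13/1.66×10^-5) = 0.02043 rad.

0.0204 rad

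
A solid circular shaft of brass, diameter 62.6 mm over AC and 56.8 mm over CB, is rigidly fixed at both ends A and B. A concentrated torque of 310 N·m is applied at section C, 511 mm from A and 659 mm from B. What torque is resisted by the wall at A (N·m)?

203 N·m

Compatibility: T_A·a/J_AC = T_B·b/J_CB with T_A + T_B = T₀.
J_AC = 1.51×10^-6 m⁴, J_CB = 1.02×10^-6 m⁴, so T_A = T₀·(J_AC/a)/((J_AC/a)+(J_CB/b)) = 203.2 N·m, T_B = 106.8 N·m.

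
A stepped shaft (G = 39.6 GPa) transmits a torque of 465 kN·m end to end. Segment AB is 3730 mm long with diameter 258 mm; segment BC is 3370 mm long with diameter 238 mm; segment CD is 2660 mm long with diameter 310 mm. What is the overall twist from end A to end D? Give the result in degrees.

J_AB = π(0.258)⁴/32 = 4.35×10^-4 m⁴; J_BC = π(0.238)⁴/32 = 3.15×10^-4 m⁴; J_CD = π(0.310)⁴/32 = 9.07×10^-4 m⁴.
θ = (T/G)·Σ L_i/J_i = (465000/39.6×10⁹)·(3.73/4.35×10^-4 + 3.37/3.15×10^-4 + 2.66/9.07×10^-4) = 0.2608 rad.

14.9°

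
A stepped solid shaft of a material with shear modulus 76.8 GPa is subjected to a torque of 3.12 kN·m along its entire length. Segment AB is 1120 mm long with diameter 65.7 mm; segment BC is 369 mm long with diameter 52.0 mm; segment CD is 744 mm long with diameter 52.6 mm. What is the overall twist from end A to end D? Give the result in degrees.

J_AB = π(0.0657)⁴/32 = 1.83×10^-6 m⁴; J_BC = π(0.0520)⁴/32 = 7.18×10^-7 m⁴; J_CD = π(0.0526)⁴/32 = 7.52×10^-7 m⁴.
θ = (T/G)·Σ L_i/J_i = (3120/76.8×10⁹)·(1.12/1.83×10^-6 + 0.369/7.18×10^-7 + 0.744/7.52×10^-7) = 0.08598 rad.

4.93°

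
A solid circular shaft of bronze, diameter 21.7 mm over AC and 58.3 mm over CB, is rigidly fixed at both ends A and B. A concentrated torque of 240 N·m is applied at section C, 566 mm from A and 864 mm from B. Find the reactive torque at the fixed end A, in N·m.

6.83 N·m

Compatibility: T_A·a/J_AC = T_B·b/J_CB with T_A + T_B = T₀.
J_AC = 2.18×10^-8 m⁴, J_CB = 1.13×10^-6 m⁴, so T_A = T₀·(J_AC/a)/((J_AC/a)+(J_CB/b)) = 6.832 N·m, T_B = 233.2 N·m.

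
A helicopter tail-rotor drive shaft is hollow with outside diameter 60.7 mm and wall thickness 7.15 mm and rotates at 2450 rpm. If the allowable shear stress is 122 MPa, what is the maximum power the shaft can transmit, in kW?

J = π(d_o⁴ − d_i⁴)/32 = π(0.0607⁴ − 0.0464⁴)/32 = 8.777×10^-7 m⁴.
T_max = τ_allow·J/r = 1.22×10^8 × 8.777×10^-7 / 0.0304 = 3528 N·m.
ω = 2π·2450/60 = 256.6 rad/s, so P_max = T_max·ω = 9.052×10^5 W.

905 kW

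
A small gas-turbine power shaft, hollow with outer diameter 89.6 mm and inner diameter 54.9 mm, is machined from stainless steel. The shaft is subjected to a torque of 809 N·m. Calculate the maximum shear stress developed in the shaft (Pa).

J = π(d_o⁴ − d_i⁴)/32 = π(0.0896⁴ − 0.0549⁴)/32 = 5.436×10^-6 m⁴.
τ_max = T·r/J = 809.0 × 0.0448 / 5.436×10^-6 = 6.668×10^6 Pa.

6.67e6 Pa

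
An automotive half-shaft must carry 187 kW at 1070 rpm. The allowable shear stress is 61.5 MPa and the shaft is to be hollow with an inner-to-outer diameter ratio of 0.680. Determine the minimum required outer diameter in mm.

ω = 2π·1070/60 = 112.1 rad/s, so T = P/ω = 187×10³ / 112.1 = 1669 N·m.
For a hollow shaft with d_i/d_o = 0.680: τ_max = 16T/(π d_o³ (1−k⁴)), so d_o = [16T/(π τ_allow (1−k⁴))]^(1/3) = [16·1669/(π·6.15×10^7·0.7862)]^(1/3) = 0.05602 m.

56.0 mm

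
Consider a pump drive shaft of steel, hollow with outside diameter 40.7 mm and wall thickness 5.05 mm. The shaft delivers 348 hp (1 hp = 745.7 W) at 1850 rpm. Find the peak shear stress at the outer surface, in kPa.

149000 kPa

ω = 2π·1850/60 = 193.7 rad/s, so T = P/ω = 348×745.7 / 193.7 = 1340 N·m.
J = π(d_o⁴ − d_i⁴)/32 = π(0.0407⁴ − 0.0306⁴)/32 = 1.833×10^-7 m⁴.
τ_max = T·r/J = 1340 × 0.0204 / 1.833×10^-7 = 1.487×10^8 Pa.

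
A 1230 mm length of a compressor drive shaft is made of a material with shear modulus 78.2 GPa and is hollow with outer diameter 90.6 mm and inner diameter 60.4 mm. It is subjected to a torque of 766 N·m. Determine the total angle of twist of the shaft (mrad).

J = π(d_o⁴ − d_i⁴)/32 = π(0.0906⁴ − 0.0604⁴)/32 = 5.308×10^-6 m⁴.
θ = T·L/(G·J) = 766.0 × 1.23 / (78.2×10⁹ × 5.308×10^-6) = 2.270×10^-3 rad.

2.27 mrad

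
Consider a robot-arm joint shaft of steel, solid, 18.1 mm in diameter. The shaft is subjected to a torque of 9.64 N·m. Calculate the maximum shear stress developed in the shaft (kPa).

J = πd⁴/32 = π(0.0181)⁴/32 = 1.054×10^-8 m⁴.
τ_max = T·r/J = 9.640 × 0.00905 / 1.054×10^-8 = 8.280×10^6 Pa.

8280 kPa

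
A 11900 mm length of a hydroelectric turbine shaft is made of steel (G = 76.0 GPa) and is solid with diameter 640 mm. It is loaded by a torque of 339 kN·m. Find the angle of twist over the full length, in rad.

0.00322 rad

J = πd⁴/32 = π(0.640)⁴/32 = 0.01647 m⁴.
θ = T·L/(G·J) = 339000 × 11.9 / (76.0×10⁹ × 0.01647) = 3.223×10^-3 rad.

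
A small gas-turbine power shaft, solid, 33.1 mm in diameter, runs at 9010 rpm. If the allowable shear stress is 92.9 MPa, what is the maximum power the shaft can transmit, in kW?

J = πd⁴/32 = π(0.0331)⁴/32 = 1.178×10^-7 m⁴.
T_max = τ_allow·J/r = 9.29×10^7 × 1.178×10^-7 / 0.0166 = 661.5 N·m.
ω = 2π·9010/60 = 943.5 rad/s, so P_max = T_max·ω = 6.241×10^5 W.

624 kW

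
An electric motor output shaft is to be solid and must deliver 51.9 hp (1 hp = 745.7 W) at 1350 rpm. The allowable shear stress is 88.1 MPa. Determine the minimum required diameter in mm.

25.1 mm

ω = 2π·1350/60 = 141.4 rad/s, so T = P/ω = 51.9×745.7 / 141.4 = 273.8 N·m.
For a solid shaft τ_max = 16T/(πd³), so d = (16T/(π τ_allow))^(1/3) = (16·273.8/(π·8.81×10^7))^(1/3) = 0.02511 m.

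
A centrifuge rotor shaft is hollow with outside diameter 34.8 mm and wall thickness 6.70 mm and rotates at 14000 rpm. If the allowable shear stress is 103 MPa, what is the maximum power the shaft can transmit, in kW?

1070 kW

J = π(d_o⁴ − d_i⁴)/32 = π(0.0348⁴ − 0.0214⁴)/32 = 1.234×10^-7 m⁴.
T_max = τ_allow·J/r = 1.03×10^8 × 1.234×10^-7 / 0.0174 = 730.4 N·m.
ω = 2π·14000/60 = 1466 rad/s, so P_max = T_max·ω = 1.071×10^6 W.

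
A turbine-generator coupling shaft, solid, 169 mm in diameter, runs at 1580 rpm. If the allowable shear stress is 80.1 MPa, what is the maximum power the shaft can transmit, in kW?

12600 kW

J = πd⁴/32 = π(0.169)⁴/32 = 8.008×10^-5 m⁴.
T_max = τ_allow·J/r = 8.01×10^7 × 8.008×10^-5 / 0.0845 = 75910 N·m.
ω = 2π·1580/60 = 165.5 rad/s, so P_max = T_max·ω = 1.256×10^7 W.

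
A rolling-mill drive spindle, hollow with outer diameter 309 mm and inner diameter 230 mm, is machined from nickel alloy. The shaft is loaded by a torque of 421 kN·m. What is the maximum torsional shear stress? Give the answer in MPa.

105 MPa

J = π(d_o⁴ − d_i⁴)/32 = π(0.309⁴ − 0.230⁴)/32 = 6.203×10^-4 m⁴.
τ_max = T·r/J = 421000 × 0.154 / 6.203×10^-4 = 1.049×10^8 Pa.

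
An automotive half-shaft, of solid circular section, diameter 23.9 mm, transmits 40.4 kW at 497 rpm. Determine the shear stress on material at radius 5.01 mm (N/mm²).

121 N/mm²

ω = 2π·497/60 = 52.05 rad/s, so T = P/ω = 40.4×10³ / 52.05 = 776.2 N·m.
J = πd⁴/32 = π(0.0239)⁴/32 = 3.203×10^-8 m⁴.
Shear stress varies linearly with radius: τ = T·r/J = 776.2 × 0.00501 / 3.203×10^-8 = 1.214×10^8 Pa.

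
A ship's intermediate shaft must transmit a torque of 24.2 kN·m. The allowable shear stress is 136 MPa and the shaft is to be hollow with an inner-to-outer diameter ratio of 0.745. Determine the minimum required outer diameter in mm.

109 mm

For a hollow shaft with d_i/d_o = 0.745: τ_max = 16T/(π d_o³ (1−k⁴)), so d_o = [16T/(π τ_allow (1−k⁴))]^(1/3) = [16·24200/(π·1.36×10^8·0.6919)]^(1/3) = 0.1094 m.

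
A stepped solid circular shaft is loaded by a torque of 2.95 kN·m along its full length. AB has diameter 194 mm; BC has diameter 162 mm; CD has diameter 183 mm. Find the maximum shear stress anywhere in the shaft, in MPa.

3.53 MPa

Under the same torque, τ_max = 16T/(πd³) is largest where d is smallest — segment BC (d = 162 mm).
τ_max = 16·2950/(π·(0.162)³) = 3.534×10^6 Pa.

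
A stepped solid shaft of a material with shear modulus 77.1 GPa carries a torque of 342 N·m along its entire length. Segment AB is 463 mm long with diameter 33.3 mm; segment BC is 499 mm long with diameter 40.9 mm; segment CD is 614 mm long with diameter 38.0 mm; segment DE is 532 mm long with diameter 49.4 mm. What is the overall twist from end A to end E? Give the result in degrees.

2.43°

J_AB = π(0.0333)⁴/32 = 1.21×10^-7 m⁴; J_BC = π(0.0409)⁴/32 = 2.75×10^-7 m⁴; J_CD = π(0.0380)⁴/32 = 2.05×10^-7 m⁴; J_DE = π(0.0494)⁴/32 = 5.85×10^-7 m⁴.
θ = (T/G)·Σ L_i/J_i = (342.0/77.1×10⁹)·(0.463/1.21×10^-7 + 0.499/2.75×10^-7 + 0.614/2.05×10^-7 + 0.532/5.85×10^-7) = 0.04241 rad.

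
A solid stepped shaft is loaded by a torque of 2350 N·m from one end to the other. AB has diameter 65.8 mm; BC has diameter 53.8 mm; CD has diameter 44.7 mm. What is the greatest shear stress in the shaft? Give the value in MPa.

Under the same torque, τ_max = 16T/(πd³) is largest where d is smallest — segment CD (d = 44.7 mm).
τ_max = 16·2350/(π·(0.0447)³) = 1.340×10^8 Pa.

134 MPa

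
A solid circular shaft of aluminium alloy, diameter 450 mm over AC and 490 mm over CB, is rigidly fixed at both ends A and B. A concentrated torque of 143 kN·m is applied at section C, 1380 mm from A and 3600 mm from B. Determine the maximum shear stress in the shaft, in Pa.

Compatibility: T_A·a/J_AC = T_B·b/J_CB with T_A + T_B = T₀.
J_AC = 4.03×10^-3 m⁴, J_CB = 5.66×10^-3 m⁴, so T_A = T₀·(J_AC/a)/((J_AC/a)+(J_CB/b)) = 92920 N·m, T_B = 50080 N·m.
τ in each portion: τ_AC = 5.19×10^6 Pa, τ_CB = 2.17×10^6 Pa; maximum is in AC.
τ_max = T_AC·r/J = 92920·0.225/4.03×10^-3 = 5.193×10^6 Pa.

5.19e6 Pa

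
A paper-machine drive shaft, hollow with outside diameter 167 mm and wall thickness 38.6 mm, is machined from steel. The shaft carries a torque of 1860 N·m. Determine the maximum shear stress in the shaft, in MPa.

J = π(d_o⁴ − d_i⁴)/32 = π(0.167⁴ − 0.0898⁴)/32 = 6.998×10^-5 m⁴.
τ_max = T·r/J = 1860 × 0.0835 / 6.998×10^-5 = 2.219×10^6 Pa.

2.22 MPa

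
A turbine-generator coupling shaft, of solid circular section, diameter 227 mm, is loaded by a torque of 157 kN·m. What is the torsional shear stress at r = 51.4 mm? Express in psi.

J = πd⁴/32 = π(0.227)⁴/32 = 2.607×10^-4 m⁴.
Shear stress varies linearly with radius: τ = T·r/J = 157000 × 0.0514 / 2.607×10^-4 = 3.096×10^7 Pa.

4490 psi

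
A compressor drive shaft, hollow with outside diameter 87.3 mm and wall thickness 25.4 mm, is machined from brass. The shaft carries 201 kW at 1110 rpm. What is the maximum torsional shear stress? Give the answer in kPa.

13700 kPa

ω = 2π·1110/60 = 116.2 rad/s, so T = P/ω = 201×10³ / 116.2 = 1729 N·m.
J = π(d_o⁴ − d_i⁴)/32 = π(0.0873⁴ − 0.0365⁴)/32 = 5.528×10^-6 m⁴.
τ_max = T·r/J = 1729 × 0.0437 / 5.528×10^-6 = 1.365×10^7 Pa.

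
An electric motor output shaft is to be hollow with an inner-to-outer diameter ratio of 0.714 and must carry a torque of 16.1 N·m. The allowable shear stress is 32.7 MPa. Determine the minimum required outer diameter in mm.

For a hollow shaft with d_i/d_o = 0.714: τ_max = 16T/(π d_o³ (1−k⁴)), so d_o = [16T/(π τ_allow (1−k⁴))]^(1/3) = [16·16.10/(π·3.27×10^7·0.7401)]^(1/3) = 0.01502 m.

15.0 mm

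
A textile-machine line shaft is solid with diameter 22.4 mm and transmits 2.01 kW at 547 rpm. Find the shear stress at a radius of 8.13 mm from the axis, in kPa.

11500 kPa

ω = 2π·547/60 = 57.28 rad/s, so T = P/ω = 2.01×10³ / 57.28 = 35.09 N·m.
J = πd⁴/32 = π(0.0224)⁴/32 = 2.472×10^-8 m⁴.
Shear stress varies linearly with radius: τ = T·r/J = 35.09 × 0.00813 / 2.472×10^-8 = 1.154×10^7 Pa.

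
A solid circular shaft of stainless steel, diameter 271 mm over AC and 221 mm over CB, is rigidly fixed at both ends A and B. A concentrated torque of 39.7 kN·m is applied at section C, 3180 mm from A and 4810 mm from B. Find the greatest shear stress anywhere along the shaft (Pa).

Compatibility: T_A·a/J_AC = T_B·b/J_CB with T_A + T_B = T₀.
J_AC = 5.30×10^-4 m⁴, J_CB = 2.34×10^-4 m⁴, so T_A = T₀·(J_AC/a)/((J_AC/a)+(J_CB/b)) = 30720 N·m, T_B = 8982 N·m.
τ in each portion: τ_AC = 7.86×10^6 Pa, τ_CB = 4.24×10^6 Pa; maximum is in AC.
τ_max = T_AC·r/J = 30720·0.136/5.30×10^-4 = 7.861×10^6 Pa.

7.86e6 Pa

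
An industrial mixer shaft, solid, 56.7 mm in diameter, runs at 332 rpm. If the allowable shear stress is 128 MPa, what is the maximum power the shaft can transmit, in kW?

159 kW

J = πd⁴/32 = π(0.0567)⁴/32 = 1.015×10^-6 m⁴.
T_max = τ_allow·J/r = 1.28×10^8 × 1.015×10^-6 / 0.0284 = 4581 N·m.
ω = 2π·332/60 = 34.77 rad/s, so P_max = T_max·ω = 1.593×10^5 W.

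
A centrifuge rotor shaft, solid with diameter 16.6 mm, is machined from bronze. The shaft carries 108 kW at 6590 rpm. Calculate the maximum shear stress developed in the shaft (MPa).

174 MPa

ω = 2π·6590/60 = 690.1 rad/s, so T = P/ω = 108×10³ / 690.1 = 156.5 N·m.
J = πd⁴/32 = π(0.0166)⁴/32 = 7.455×10^-9 m⁴.
τ_max = T·r/J = 156.5 × 0.00830 / 7.455×10^-9 = 1.742×10^8 Pa.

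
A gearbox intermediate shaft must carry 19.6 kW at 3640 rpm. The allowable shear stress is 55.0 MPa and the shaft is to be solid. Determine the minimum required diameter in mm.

ω = 2π·3640/60 = 381.2 rad/s, so T = P/ω = 19.6×10³ / 381.2 = 51.42 N·m.
For a solid shaft τ_max = 16T/(πd³), so d = (16T/(π τ_allow))^(1/3) = (16·51.42/(π·5.50×10^7))^(1/3) = 0.01682 m.

16.8 mm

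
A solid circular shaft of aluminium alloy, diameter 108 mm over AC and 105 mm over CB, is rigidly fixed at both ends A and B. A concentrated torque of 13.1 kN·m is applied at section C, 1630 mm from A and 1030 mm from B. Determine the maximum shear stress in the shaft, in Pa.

Compatibility: T_A·a/J_AC = T_B·b/J_CB with T_A + T_B = T₀.
J_AC = 1.34×10^-5 m⁴, J_CB = 1.19×10^-5 m⁴, so T_A = T₀·(J_AC/a)/((J_AC/a)+(J_CB/b)) = 5427 N·m, T_B = 7673 N·m.
τ in each portion: τ_AC = 2.19×10^7 Pa, τ_CB = 3.38×10^7 Pa; maximum is in CB.
τ_max = T_CB·r/J = 7673·0.0525/1.19×10^-5 = 3.376×10^7 Pa.

3.38e7 Pa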